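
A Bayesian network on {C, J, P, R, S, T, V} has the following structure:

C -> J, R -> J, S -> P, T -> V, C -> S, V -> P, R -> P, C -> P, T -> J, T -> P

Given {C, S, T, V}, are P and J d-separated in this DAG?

Enumerating the 5 paths from P to J and testing each for blocking by {C, S, T, V}:
Path 1: P ← V ← T → J
  V is a chain here and V is conditioned on, so the path is blocked at V.
Path 2: P ← R → J
  R is a fork and R is not conditioned on — no node blocks this path, so it is active.
Path 3: P ← C → J
  C is a fork here and C is conditioned on, so the path is blocked at C.
Path 4: P ← T → J
  T is a fork here and T is conditioned on, so the path is blocked at T.
Path 5: P ← S ← C → J
  S is a chain here and S is conditioned on, so the path is blocked at S.
At least one path is unblocked, so d-separation fails.

No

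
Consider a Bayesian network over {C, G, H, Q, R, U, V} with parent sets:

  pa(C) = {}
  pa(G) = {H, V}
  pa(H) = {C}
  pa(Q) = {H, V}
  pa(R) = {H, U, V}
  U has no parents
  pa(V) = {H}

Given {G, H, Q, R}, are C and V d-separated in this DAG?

Enumerating the 4 paths from C to V and testing each for blocking by {G, H, Q, R}:
  1. C → H → G ← V — H:chain[blocks]; G:collider[open] ⇒ blocked
  2. C → H → Q ← V — H:chain[blocks]; Q:collider[open] ⇒ blocked
  3. C → H → V — H:chain[blocks] ⇒ blocked
  4. C → H → R ← V — H:chain[blocks]; R:collider[open] ⇒ blocked
Every path is blocked, so C and V are d-separated given {G, H, Q, R}.

Yes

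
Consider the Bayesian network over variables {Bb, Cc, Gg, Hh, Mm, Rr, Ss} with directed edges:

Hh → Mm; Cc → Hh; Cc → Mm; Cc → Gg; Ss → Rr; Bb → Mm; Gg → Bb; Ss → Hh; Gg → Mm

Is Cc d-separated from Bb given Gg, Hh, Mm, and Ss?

There are 6 undirected paths between Cc and Bb; checking each against the conditioning set {Gg, Hh, Mm, Ss}:
Path 1: Cc → Mm ← Gg → Bb
  Gg is a fork here and Gg is conditioned on, so the path is blocked at Gg.
Path 2: Cc → Mm ← Bb
  Mm is a collider and Mm is conditioned on, which opens it — no node blocks this path, so it is active.
Path 3: Cc → Gg → Mm ← Bb
  Gg is a chain here and Gg is conditioned on, so the path is blocked at Gg.
Path 4: Cc → Gg → Bb
  Gg is a chain here and Gg is conditioned on, so the path is blocked at Gg.
Path 5: Cc → Hh → Mm ← Gg → Bb
  Hh is a chain here and Hh is conditioned on, so the path is blocked at Hh.
Path 6: Cc → Hh → Mm ← Bb
  Hh is a chain here and Hh is conditioned on, so the path is blocked at Hh.
Because an active path exists, Cc and Bb are not d-separated.

No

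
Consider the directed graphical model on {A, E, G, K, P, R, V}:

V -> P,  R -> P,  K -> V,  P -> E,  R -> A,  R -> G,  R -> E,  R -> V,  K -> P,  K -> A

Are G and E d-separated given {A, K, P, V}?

Enumerating the 6 paths from G to E and testing each for blocking by {A, K, P, V}:
  1. G ← R → A ← K → P → E — R:fork[open]; A:collider[open]; K:fork[blocks]; P:chain[blocks] ⇒ blocked
  2. G ← R → A ← K → V → P → E — R:fork[open]; A:collider[open]; K:fork[blocks]; V:chain[blocks]; P:chain[blocks] ⇒ blocked
  3. G ← R → E — R:fork[open] ⇒ active
  4. G ← R → P → E — R:fork[open]; P:chain[blocks] ⇒ blocked
  5. G ← R → V ← K → P → E — R:fork[open]; V:collider[open]; K:fork[blocks]; P:chain[blocks] ⇒ blocked
  6. G ← R → V → P → E — R:fork[open]; V:chain[blocks]; P:chain[blocks] ⇒ blocked
At least one path is unblocked, so d-separation fails.

No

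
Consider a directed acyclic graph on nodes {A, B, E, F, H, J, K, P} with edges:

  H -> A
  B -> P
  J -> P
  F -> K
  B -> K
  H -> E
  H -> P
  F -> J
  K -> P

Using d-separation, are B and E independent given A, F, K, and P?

No

3 paths connect B and E; each must be blocked for d-separation to hold:
  1. B → K → P ← H → E — K:chain[blocks]; P:collider[open]; H:fork[open] ⇒ blocked
  2. B → K ← F → J → P ← H → E — K:collider[open]; F:fork[blocks]; J:chain[open]; P:collider[open]; H:fork[open] ⇒ blocked
  3. B → P ← H → E — P:collider[open]; H:fork[open] ⇒ active
Since the path B → P ← H → E is active, B and E are not d-separated given {A, F, K, P}.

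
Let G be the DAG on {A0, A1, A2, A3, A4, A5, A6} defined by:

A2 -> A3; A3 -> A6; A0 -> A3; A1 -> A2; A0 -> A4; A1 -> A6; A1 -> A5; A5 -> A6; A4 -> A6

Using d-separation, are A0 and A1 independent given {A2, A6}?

There are 6 undirected paths between A0 and A1; checking each against the conditioning set {A2, A6}:
  1. A0 → A3 → A6 ← A1 — A3:chain[open]; A6:collider[open] ⇒ active
  2. A0 → A3 → A6 ← A5 ← A1 — A3:chain[open]; A6:collider[open]; A5:chain[open] ⇒ active
  3. A0 → A3 ← A2 ← A1 — A3:collider[open]; A2:chain[blocks] ⇒ blocked
  4. A0 → A4 → A6 ← A1 — A4:chain[open]; A6:collider[open] ⇒ active
  5. A0 → A4 → A6 ← A5 ← A1 — A4:chain[open]; A6:collider[open]; A5:chain[open] ⇒ active
  6. A0 → A4 → A6 ← A3 ← A2 ← A1 — A4:chain[open]; A6:collider[open]; A3:chain[open]; A2:chain[blocks] ⇒ blocked
Because an active path exists, A0 and A1 are not d-separated.

No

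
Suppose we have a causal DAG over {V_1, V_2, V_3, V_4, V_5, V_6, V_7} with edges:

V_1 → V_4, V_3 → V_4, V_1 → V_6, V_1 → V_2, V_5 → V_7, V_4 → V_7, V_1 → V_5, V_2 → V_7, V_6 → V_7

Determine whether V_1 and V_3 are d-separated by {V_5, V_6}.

Yes

Enumerating the 4 paths from V_1 to V_3 and testing each for blocking by {V_5, V_6}:
  1. V_1 → V_4 ← V_3 — V_4:collider[blocks] ⇒ blocked
  2. V_1 → V_6 → V_7 ← V_4 ← V_3 — V_6:chain[blocks]; V_7:collider[blocks]; V_4:chain[open] ⇒ blocked
  3. V_1 → V_5 → V_7 ← V_4 ← V_3 — V_5:chain[blocks]; V_7:collider[blocks]; V_4:chain[open] ⇒ blocked
  4. V_1 → V_2 → V_7 ← V_4 ← V_3 — V_2:chain[open]; V_7:collider[blocks]; V_4:chain[open] ⇒ blocked
Every path is blocked, so V_1 and V_3 are d-separated given {V_5, V_6}.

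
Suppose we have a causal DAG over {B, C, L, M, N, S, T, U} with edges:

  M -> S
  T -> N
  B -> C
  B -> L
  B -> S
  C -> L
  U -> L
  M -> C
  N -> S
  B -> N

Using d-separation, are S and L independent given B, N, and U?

Enumerating the 6 paths from S to L and testing each for blocking by {B, N, U}:
Path 1: S ← N ← B → L
  N is a chain here and N is conditioned on, so the path is blocked at N.
Path 2: S ← N ← B → C → L
  N is a chain here and N is conditioned on, so the path is blocked at N.
Path 3: S ← B → L
  B is a fork here and B is conditioned on, so the path is blocked at B.
Path 4: S ← B → C → L
  B is a fork here and B is conditioned on, so the path is blocked at B.
Path 5: S ← M → C → L
  M is a fork and M is not conditioned on; C is a chain and C is not conditioned on — no node blocks this path, so it is active.
Path 6: S ← M → C ← B → L
  C is a collider here and neither C nor any of its descendants is conditioned on, so the collider stays closed — the path is blocked at C.
At least one path is unblocked, so d-separation fails.

No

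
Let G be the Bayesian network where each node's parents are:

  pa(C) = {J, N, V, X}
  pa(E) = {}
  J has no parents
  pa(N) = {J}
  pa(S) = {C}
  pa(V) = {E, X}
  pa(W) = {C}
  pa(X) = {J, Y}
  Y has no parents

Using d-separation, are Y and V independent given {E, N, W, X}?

Enumerating the 4 paths from Y to V and testing each for blocking by {E, N, W, X}:
Path 1: Y → X → V
  X is a chain here and X is conditioned on, so the path is blocked at X.
Path 2: Y → X → C ← V
  X is a chain here and X is conditioned on, so the path is blocked at X.
Path 3: Y → X ← J → N → C ← V
  N is a chain here and N is conditioned on, so the path is blocked at N.
Path 4: Y → X ← J → C ← V
  X is a collider and X is conditioned on, which opens it; J is a fork and J is not conditioned on; C is a collider and its descendant W is conditioned on, which opens it — no node blocks this path, so it is active.
At least one path is unblocked, so d-separation fails.

No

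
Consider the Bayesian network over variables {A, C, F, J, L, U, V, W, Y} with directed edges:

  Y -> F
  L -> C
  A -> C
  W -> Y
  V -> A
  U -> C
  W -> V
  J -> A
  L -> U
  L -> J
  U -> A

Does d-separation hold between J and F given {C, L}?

No

There are 5 undirected paths between J and F; checking each against the conditioning set {C, L}:
Path 1: J ← L → C ← A ← V ← W → Y → F
  L is a fork here and L is conditioned on, so the path is blocked at L.
Path 2: J ← L → C ← U → A ← V ← W → Y → F
  L is a fork here and L is conditioned on, so the path is blocked at L.
Path 3: J ← L → U → C ← A ← V ← W → Y → F
  L is a fork here and L is conditioned on, so the path is blocked at L.
Path 4: J ← L → U → A ← V ← W → Y → F
  L is a fork here and L is conditioned on, so the path is blocked at L.
Path 5: J → A ← V ← W → Y → F
  A is a collider and its descendant C is conditioned on, which opens it; V is a chain and V is not conditioned on; W is a fork and W is not conditioned on; Y is a chain and Y is not conditioned on — no node blocks this path, so it is active.
At least one path is unblocked, so d-separation fails.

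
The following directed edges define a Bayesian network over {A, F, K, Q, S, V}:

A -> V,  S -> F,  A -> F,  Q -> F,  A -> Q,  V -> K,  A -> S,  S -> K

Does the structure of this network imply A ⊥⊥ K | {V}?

No — A and K are not d-separated given {V}.

4 paths connect A and K; each must be blocked for d-separation to hold:
Path 1: A → S → K
  S is a chain and S is not conditioned on — no node blocks this path, so it is active.
Path 2: A → V → K
  V is a chain here and V is conditioned on, so the path is blocked at V.
Path 3: A → Q → F ← S → K
  F is a collider here and neither F nor any of its descendants is conditioned on, so the collider stays closed — the path is blocked at F.
Path 4: A → F ← S → K
  F is a collider here and neither F nor any of its descendants is conditioned on, so the collider stays closed — the path is blocked at F.
At least one path is unblocked, so d-separation fails.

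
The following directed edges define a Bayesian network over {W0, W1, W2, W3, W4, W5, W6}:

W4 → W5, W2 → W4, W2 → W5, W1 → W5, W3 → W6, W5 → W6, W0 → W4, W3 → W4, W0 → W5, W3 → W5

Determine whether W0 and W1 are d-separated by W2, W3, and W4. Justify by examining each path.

Yes — W0 and W1 are d-separated given {W2, W3, W4}.

5 paths connect W0 and W1; each must be blocked for d-separation to hold:
Path 1: W0 → W5 ← W1
  W5 is a collider here and neither W5 nor any of its descendants is conditioned on, so the collider stays closed — the path is blocked at W5.
Path 2: W0 → W4 ← W3 → W5 ← W1
  W3 is a fork here and W3 is conditioned on, so the path is blocked at W3.
Path 3: W0 → W4 ← W3 → W6 ← W5 ← W1
  W3 is a fork here and W3 is conditioned on, so the path is blocked at W3.
Path 4: W0 → W4 → W5 ← W1
  W4 is a chain here and W4 is conditioned on, so the path is blocked at W4.
Path 5: W0 → W4 ← W2 → W5 ← W1
  W2 is a fork here and W2 is conditioned on, so the path is blocked at W2.
Since every path is blocked, d-separation holds.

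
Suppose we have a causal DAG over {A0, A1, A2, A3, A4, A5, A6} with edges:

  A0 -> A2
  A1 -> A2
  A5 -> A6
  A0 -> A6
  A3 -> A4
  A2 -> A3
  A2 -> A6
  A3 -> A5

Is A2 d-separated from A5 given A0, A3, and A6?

No

Enumerating the 3 paths from A2 to A5 and testing each for blocking by {A0, A3, A6}:
Path 1: A2 → A6 ← A5
  A6 is a collider and A6 is conditioned on, which opens it — no node blocks this path, so it is active.
Path 2: A2 → A3 → A5
  A3 is a chain here and A3 is conditioned on, so the path is blocked at A3.
Path 3: A2 ← A0 → A6 ← A5
  A0 is a fork here and A0 is conditioned on, so the path is blocked at A0.
Because an active path exists, A2 and A5 are not d-separated.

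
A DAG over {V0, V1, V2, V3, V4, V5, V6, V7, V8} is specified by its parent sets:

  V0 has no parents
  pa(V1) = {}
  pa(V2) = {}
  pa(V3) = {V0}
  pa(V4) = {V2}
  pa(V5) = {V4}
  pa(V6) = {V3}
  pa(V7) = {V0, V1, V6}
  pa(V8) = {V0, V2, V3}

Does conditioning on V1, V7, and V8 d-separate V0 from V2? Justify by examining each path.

No — V0 and V2 are not d-separated given {V1, V7, V8}.

We examine all 3 paths between V0 and V2:
  1. V0 → V7 ← V6 ← V3 → V8 ← V2 — V7:collider[open]; V6:chain[open]; V3:fork[open]; V8:collider[open] ⇒ active
  2. V0 → V8 ← V2 — V8:collider[open] ⇒ active
  3. V0 → V3 → V8 ← V2 — V3:chain[open]; V8:collider[open] ⇒ active
Since the path V0 → V7 ← V6 ← V3 → V8 ← V2 is active, V0 and V2 are not d-separated given {V1, V7, V8}.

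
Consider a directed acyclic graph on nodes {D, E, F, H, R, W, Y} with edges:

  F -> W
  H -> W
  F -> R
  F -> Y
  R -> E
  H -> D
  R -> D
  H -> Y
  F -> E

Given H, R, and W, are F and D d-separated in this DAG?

Yes — F and D are d-separated given {H, R, W}.

There are 4 undirected paths between F and D; checking each against the conditioning set {H, R, W}:
Path 1: F → R → D
  R is a chain here and R is conditioned on, so the path is blocked at R.
Path 2: F → W ← H → D
  H is a fork here and H is conditioned on, so the path is blocked at H.
Path 3: F → Y ← H → D
  Y is a collider here and neither Y nor any of its descendants is conditioned on, so the collider stays closed — the path is blocked at Y.
Path 4: F → E ← R → D
  E is a collider here and neither E nor any of its descendants is conditioned on, so the collider stays closed — the path is blocked at E.
Since every path is blocked, d-separation holds.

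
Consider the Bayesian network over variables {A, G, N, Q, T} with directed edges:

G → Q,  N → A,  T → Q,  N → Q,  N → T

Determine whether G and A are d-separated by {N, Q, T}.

Yes

We examine all 2 paths between G and A:
Path 1: G → Q ← N → A
  N is a fork here and N is conditioned on, so the path is blocked at N.
Path 2: G → Q ← T ← N → A
  T is a chain here and T is conditioned on, so the path is blocked at T.
Every path is blocked, so G and A are d-separated given {N, Q, T}.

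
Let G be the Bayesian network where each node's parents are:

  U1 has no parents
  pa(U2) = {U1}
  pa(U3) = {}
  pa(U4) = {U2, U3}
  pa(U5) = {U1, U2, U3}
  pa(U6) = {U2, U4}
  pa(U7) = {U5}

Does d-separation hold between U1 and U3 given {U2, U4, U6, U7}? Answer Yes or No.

Enumerating the 6 paths from U1 to U3 and testing each for blocking by {U2, U4, U6, U7}:
  1. U1 → U2 → U6 ← U4 ← U3 — U2:chain[blocks]; U6:collider[open]; U4:chain[blocks] ⇒ blocked
  2. U1 → U2 → U4 ← U3 — U2:chain[blocks]; U4:collider[open] ⇒ blocked
  3. U1 → U2 → U5 ← U3 — U2:chain[blocks]; U5:collider[open] ⇒ blocked
  4. U1 → U5 ← U2 → U6 ← U4 ← U3 — U5:collider[open]; U2:fork[blocks]; U6:collider[open]; U4:chain[blocks] ⇒ blocked
  5. U1 → U5 ← U2 → U4 ← U3 — U5:collider[open]; U2:fork[blocks]; U4:collider[open] ⇒ blocked
  6. U1 → U5 ← U3 — U5:collider[open] ⇒ active
Since the path U1 → U5 ← U3 is active, U1 and U3 are not d-separated given {U2, U4, U6, U7}.

No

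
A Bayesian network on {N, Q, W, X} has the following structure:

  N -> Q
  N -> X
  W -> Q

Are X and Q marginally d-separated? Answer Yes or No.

Only one path connects X and Q:
Path 1: X ← N → Q
  N is a fork and N is not conditioned on — no node blocks this path, so it is active.
Because an active path exists, X and Q are not d-separated.

No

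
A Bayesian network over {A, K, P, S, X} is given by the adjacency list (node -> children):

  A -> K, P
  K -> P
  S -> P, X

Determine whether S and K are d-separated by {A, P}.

No

There are 2 undirected paths between S and K; checking each against the conditioning set {A, P}:
Path 1: S → P ← A → K
  A is a fork here and A is conditioned on, so the path is blocked at A.
Path 2: S → P ← K
  P is a collider and P is conditioned on, which opens it — no node blocks this path, so it is active.
At least one path is unblocked, so d-separation fails.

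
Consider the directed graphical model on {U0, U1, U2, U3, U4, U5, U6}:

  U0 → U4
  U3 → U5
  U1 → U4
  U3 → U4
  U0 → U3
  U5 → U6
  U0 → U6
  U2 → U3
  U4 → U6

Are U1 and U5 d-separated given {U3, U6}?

No

There are 6 undirected paths between U1 and U5; checking each against the conditioning set {U3, U6}:
Path 1: U1 → U4 ← U3 → U5
  U3 is a fork here and U3 is conditioned on, so the path is blocked at U3.
Path 2: U1 → U4 ← U3 ← U0 → U6 ← U5
  U3 is a chain here and U3 is conditioned on, so the path is blocked at U3.
Path 3: U1 → U4 → U6 ← U5
  U4 is a chain and U4 is not conditioned on; U6 is a collider and U6 is conditioned on, which opens it — no node blocks this path, so it is active.
Path 4: U1 → U4 → U6 ← U0 → U3 → U5
  U3 is a chain here and U3 is conditioned on, so the path is blocked at U3.
Path 5: U1 → U4 ← U0 → U3 → U5
  U3 is a chain here and U3 is conditioned on, so the path is blocked at U3.
Path 6: U1 → U4 ← U0 → U6 ← U5
  U4 is a collider and its descendant U6 is conditioned on, which opens it; U0 is a fork and U0 is not conditioned on; U6 is a collider and U6 is conditioned on, which opens it — no node blocks this path, so it is active.
Since the path U1 → U4 → U6 ← U5 is active, U1 and U5 are not d-separated given {U3, U6}.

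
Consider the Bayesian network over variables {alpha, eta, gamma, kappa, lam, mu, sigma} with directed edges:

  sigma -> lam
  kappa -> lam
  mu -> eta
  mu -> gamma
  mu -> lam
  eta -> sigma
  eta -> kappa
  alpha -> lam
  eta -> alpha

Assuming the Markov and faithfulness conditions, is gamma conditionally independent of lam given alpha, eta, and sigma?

Enumerating the 4 paths from gamma to lam and testing each for blocking by {alpha, eta, sigma}:
Path 1: gamma ← mu → lam
  mu is a fork and mu is not conditioned on — no node blocks this path, so it is active.
Path 2: gamma ← mu → eta → sigma → lam
  eta is a chain here and eta is conditioned on, so the path is blocked at eta.
Path 3: gamma ← mu → eta → kappa → lam
  eta is a chain here and eta is conditioned on, so the path is blocked at eta.
Path 4: gamma ← mu → eta → alpha → lam
  eta is a chain here and eta is conditioned on, so the path is blocked at eta.
At least one path is unblocked, so d-separation fails.

No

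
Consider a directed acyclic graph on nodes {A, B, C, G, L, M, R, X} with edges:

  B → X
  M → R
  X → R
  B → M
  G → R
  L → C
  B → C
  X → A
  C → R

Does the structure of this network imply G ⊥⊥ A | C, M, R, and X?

Yes

3 paths connect G and A; each must be blocked for d-separation to hold:
Path 1: G → R ← M ← B → X → A
  M is a chain here and M is conditioned on, so the path is blocked at M.
Path 2: G → R ← C ← B → X → A
  C is a chain here and C is conditioned on, so the path is blocked at C.
Path 3: G → R ← X → A
  X is a fork here and X is conditioned on, so the path is blocked at X.
Every path is blocked, so G and A are d-separated given {C, M, R, X}.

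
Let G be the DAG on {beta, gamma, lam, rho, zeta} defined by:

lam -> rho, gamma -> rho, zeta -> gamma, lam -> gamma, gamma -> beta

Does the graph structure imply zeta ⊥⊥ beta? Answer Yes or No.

The only undirected path from zeta to beta is:
  1. zeta → gamma → beta — gamma:chain[open] ⇒ active
Because an active path exists, zeta and beta are not d-separated.

No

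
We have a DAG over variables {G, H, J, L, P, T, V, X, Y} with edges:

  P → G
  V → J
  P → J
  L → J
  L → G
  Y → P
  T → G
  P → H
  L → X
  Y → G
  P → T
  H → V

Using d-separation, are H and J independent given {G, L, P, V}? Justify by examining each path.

There are 5 undirected paths between H and J; checking each against the conditioning set {G, L, P, V}:
  1. H → V → J — V:chain[blocks] ⇒ blocked
  2. H ← P ← Y → G ← L → J — P:chain[blocks]; Y:fork[open]; G:collider[open]; L:fork[blocks] ⇒ blocked
  3. H ← P → J — P:fork[blocks] ⇒ blocked
  4. H ← P → G ← L → J — P:fork[blocks]; G:collider[open]; L:fork[blocks] ⇒ blocked
  5. H ← P → T → G ← L → J — P:fork[blocks]; T:chain[open]; G:collider[open]; L:fork[blocks] ⇒ blocked
Every path is blocked, so H and J are d-separated given {G, L, P, V}.

Yes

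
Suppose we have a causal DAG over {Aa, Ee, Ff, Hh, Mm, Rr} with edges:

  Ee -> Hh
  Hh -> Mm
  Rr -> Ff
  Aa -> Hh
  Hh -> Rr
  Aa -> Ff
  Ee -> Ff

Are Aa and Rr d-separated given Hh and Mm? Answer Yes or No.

Yes

Enumerating the 4 paths from Aa to Rr and testing each for blocking by {Hh, Mm}:
Path 1: Aa → Hh → Rr
  Hh is a chain here and Hh is conditioned on, so the path is blocked at Hh.
Path 2: Aa → Hh ← Ee → Ff ← Rr
  Ff is a collider here and neither Ff nor any of its descendants is conditioned on, so the collider stays closed — the path is blocked at Ff.
Path 3: Aa → Ff ← Rr
  Ff is a collider here and neither Ff nor any of its descendants is conditioned on, so the collider stays closed — the path is blocked at Ff.
Path 4: Aa → Ff ← Ee → Hh → Rr
  Ff is a collider here and neither Ff nor any of its descendants is conditioned on, so the collider stays closed — the path is blocked at Ff.
Every path is blocked, so Aa and Rr are d-separated given {Hh, Mm}.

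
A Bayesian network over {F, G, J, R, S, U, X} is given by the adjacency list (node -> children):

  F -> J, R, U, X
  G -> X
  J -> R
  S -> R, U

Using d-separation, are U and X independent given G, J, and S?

3 paths connect U and X; each must be blocked for d-separation to hold:
Path 1: U ← S → R ← J ← F → X
  S is a fork here and S is conditioned on, so the path is blocked at S.
Path 2: U ← S → R ← F → X
  S is a fork here and S is conditioned on, so the path is blocked at S.
Path 3: U ← F → X
  F is a fork and F is not conditioned on — no node blocks this path, so it is active.
Since the path U ← F → X is active, U and X are not d-separated given {G, J, S}.

No — U and X are not d-separated given {G, J, S}.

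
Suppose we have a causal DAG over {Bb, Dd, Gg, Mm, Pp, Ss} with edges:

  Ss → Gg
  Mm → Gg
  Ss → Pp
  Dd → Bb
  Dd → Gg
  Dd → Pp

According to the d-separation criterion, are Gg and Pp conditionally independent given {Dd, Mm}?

Enumerating the 2 paths from Gg to Pp and testing each for blocking by {Dd, Mm}:
  1. Gg ← Ss → Pp — Ss:fork[open] ⇒ active
  2. Gg ← Dd → Pp — Dd:fork[blocks] ⇒ blocked
At least one path is unblocked, so d-separation fails.

No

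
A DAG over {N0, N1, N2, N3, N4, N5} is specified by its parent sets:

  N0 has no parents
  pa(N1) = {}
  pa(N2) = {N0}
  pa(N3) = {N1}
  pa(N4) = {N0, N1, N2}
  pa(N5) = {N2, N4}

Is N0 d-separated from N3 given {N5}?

We examine all 3 paths between N0 and N3:
  1. N0 → N2 → N5 ← N4 ← N1 → N3 — N2:chain[open]; N5:collider[open]; N4:chain[open]; N1:fork[open] ⇒ active
  2. N0 → N2 → N4 ← N1 → N3 — N2:chain[open]; N4:collider[open]; N1:fork[open] ⇒ active
  3. N0 → N4 ← N1 → N3 — N4:collider[open]; N1:fork[open] ⇒ active
Because an active path exists, N0 and N3 are not d-separated.

No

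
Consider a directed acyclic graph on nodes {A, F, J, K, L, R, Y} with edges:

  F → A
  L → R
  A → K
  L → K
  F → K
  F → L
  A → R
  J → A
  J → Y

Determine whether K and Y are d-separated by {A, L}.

No — K and Y are not d-separated given {A, L}.

5 paths connect K and Y; each must be blocked for d-separation to hold:
Path 1: K ← A ← J → Y
  A is a chain here and A is conditioned on, so the path is blocked at A.
Path 2: K ← L → R ← A ← J → Y
  L is a fork here and L is conditioned on, so the path is blocked at L.
Path 3: K ← L ← F → A ← J → Y
  L is a chain here and L is conditioned on, so the path is blocked at L.
Path 4: K ← F → A ← J → Y
  F is a fork and F is not conditioned on; A is a collider and A is conditioned on, which opens it; J is a fork and J is not conditioned on — no node blocks this path, so it is active.
Path 5: K ← F → L → R ← A ← J → Y
  L is a chain here and L is conditioned on, so the path is blocked at L.
Because an active path exists, K and Y are not d-separated.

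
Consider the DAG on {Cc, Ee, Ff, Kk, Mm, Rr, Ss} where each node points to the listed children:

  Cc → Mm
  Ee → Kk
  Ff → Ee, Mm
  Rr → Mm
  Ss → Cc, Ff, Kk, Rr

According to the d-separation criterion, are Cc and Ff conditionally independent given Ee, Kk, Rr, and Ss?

Yes

There are 6 undirected paths between Cc and Ff; checking each against the conditioning set {Ee, Kk, Rr, Ss}:
Path 1: Cc → Mm ← Rr ← Ss → Ff
  Mm is a collider here and neither Mm nor any of its descendants is conditioned on, so the collider stays closed — the path is blocked at Mm.
Path 2: Cc → Mm ← Rr ← Ss → Kk ← Ee ← Ff
  Mm is a collider here and neither Mm nor any of its descendants is conditioned on, so the collider stays closed — the path is blocked at Mm.
Path 3: Cc → Mm ← Ff
  Mm is a collider here and neither Mm nor any of its descendants is conditioned on, so the collider stays closed — the path is blocked at Mm.
Path 4: Cc ← Ss → Rr → Mm ← Ff
  Ss is a fork here and Ss is conditioned on, so the path is blocked at Ss.
Path 5: Cc ← Ss → Ff
  Ss is a fork here and Ss is conditioned on, so the path is blocked at Ss.
Path 6: Cc ← Ss → Kk ← Ee ← Ff
  Ss is a fork here and Ss is conditioned on, so the path is blocked at Ss.
Since every path is blocked, d-separation holds.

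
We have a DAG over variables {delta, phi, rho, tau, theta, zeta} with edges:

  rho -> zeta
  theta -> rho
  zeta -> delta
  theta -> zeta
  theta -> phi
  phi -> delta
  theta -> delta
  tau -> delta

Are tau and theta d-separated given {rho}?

We examine all 4 paths between tau and theta:
  1. tau → delta ← zeta ← theta — delta:collider[blocks]; zeta:chain[open] ⇒ blocked
  2. tau → delta ← zeta ← rho ← theta — delta:collider[blocks]; zeta:chain[open]; rho:chain[blocks] ⇒ blocked
  3. tau → delta ← theta — delta:collider[blocks] ⇒ blocked
  4. tau → delta ← phi ← theta — delta:collider[blocks]; phi:chain[open] ⇒ blocked
Every path is blocked, so tau and theta are d-separated given {rho}.

Yes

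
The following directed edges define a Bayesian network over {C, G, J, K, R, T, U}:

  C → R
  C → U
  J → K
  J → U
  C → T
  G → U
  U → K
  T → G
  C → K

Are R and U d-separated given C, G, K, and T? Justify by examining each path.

Yes

4 paths connect R and U; each must be blocked for d-separation to hold:
Path 1: R ← C → K ← U
  C is a fork here and C is conditioned on, so the path is blocked at C.
Path 2: R ← C → K ← J → U
  C is a fork here and C is conditioned on, so the path is blocked at C.
Path 3: R ← C → U
  C is a fork here and C is conditioned on, so the path is blocked at C.
Path 4: R ← C → T → G → U
  C is a fork here and C is conditioned on, so the path is blocked at C.
All paths are blocked; R ⊥ U | {C, G, K, T} holds.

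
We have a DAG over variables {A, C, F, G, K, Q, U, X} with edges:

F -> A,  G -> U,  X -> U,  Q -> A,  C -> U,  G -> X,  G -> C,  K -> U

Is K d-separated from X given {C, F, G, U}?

There are 3 undirected paths between K and X; checking each against the conditioning set {C, F, G, U}:
Path 1: K → U ← G → X
  G is a fork here and G is conditioned on, so the path is blocked at G.
Path 2: K → U ← X
  U is a collider and U is conditioned on, which opens it — no node blocks this path, so it is active.
Path 3: K → U ← C ← G → X
  C is a chain here and C is conditioned on, so the path is blocked at C.
Because an active path exists, K and X are not d-separated.

No — K and X are not d-separated given {C, F, G, U}.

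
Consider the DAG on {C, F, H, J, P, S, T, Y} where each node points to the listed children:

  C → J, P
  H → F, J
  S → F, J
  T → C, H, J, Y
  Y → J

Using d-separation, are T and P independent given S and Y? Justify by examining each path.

5 paths connect T and P; each must be blocked for d-separation to hold:
Path 1: T → H → F ← S → J ← C → P
  F is a collider here and neither F nor any of its descendants is conditioned on, so the collider stays closed — the path is blocked at F.
Path 2: T → H → J ← C → P
  J is a collider here and neither J nor any of its descendants is conditioned on, so the collider stays closed — the path is blocked at J.
Path 3: T → C → P
  C is a chain and C is not conditioned on — no node blocks this path, so it is active.
Path 4: T → Y → J ← C → P
  Y is a chain here and Y is conditioned on, so the path is blocked at Y.
Path 5: T → J ← C → P
  J is a collider here and neither J nor any of its descendants is conditioned on, so the collider stays closed — the path is blocked at J.
At least one path is unblocked, so d-separation fails.

No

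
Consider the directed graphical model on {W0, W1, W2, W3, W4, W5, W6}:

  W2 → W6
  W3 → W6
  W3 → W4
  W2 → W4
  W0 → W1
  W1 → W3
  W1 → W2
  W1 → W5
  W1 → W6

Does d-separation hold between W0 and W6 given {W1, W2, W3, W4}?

5 paths connect W0 and W6; each must be blocked for d-separation to hold:
  1. W0 → W1 → W3 → W4 ← W2 → W6 — W1:chain[blocks]; W3:chain[blocks]; W4:collider[open]; W2:fork[blocks] ⇒ blocked
  2. W0 → W1 → W3 → W6 — W1:chain[blocks]; W3:chain[blocks] ⇒ blocked
  3. W0 → W1 → W2 → W4 ← W3 → W6 — W1:chain[blocks]; W2:chain[blocks]; W4:collider[open]; W3:fork[blocks] ⇒ blocked
  4. W0 → W1 → W2 → W6 — W1:chain[blocks]; W2:chain[blocks] ⇒ blocked
  5. W0 → W1 → W6 — W1:chain[blocks] ⇒ blocked
Every path is blocked, so W0 and W6 are d-separated given {W1, W2, W3, W4}.

Yes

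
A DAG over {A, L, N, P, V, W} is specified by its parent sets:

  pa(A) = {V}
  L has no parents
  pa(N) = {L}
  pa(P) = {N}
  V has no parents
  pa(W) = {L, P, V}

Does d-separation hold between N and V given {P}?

2 paths connect N and V; each must be blocked for d-separation to hold:
  1. N → P → W ← V — P:chain[blocks]; W:collider[blocks] ⇒ blocked
  2. N ← L → W ← V — L:fork[open]; W:collider[blocks] ⇒ blocked
Every path is blocked, so N and V are d-separated given {P}.

Yes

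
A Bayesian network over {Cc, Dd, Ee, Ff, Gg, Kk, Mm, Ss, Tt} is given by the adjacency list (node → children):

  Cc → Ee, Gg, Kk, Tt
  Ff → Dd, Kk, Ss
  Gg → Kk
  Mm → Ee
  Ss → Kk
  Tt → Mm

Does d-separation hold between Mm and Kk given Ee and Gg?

No — Mm and Kk are not d-separated given {Ee, Gg}.

We examine all 4 paths between Mm and Kk:
  1. Mm → Ee ← Cc → Kk — Ee:collider[open]; Cc:fork[open] ⇒ active
  2. Mm → Ee ← Cc → Gg → Kk — Ee:collider[open]; Cc:fork[open]; Gg:chain[blocks] ⇒ blocked
  3. Mm ← Tt ← Cc → Kk — Tt:chain[open]; Cc:fork[open] ⇒ active
  4. Mm ← Tt ← Cc → Gg → Kk — Tt:chain[open]; Cc:fork[open]; Gg:chain[blocks] ⇒ blocked
At least one path is unblocked, so d-separation fails.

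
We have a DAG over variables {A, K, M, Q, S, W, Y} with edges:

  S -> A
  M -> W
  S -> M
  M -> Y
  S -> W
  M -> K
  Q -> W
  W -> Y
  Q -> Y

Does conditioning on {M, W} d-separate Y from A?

There are 6 undirected paths between Y and A; checking each against the conditioning set {M, W}:
Path 1: Y ← Q → W ← S → A
  Q is a fork and Q is not conditioned on; W is a collider and W is conditioned on, which opens it; S is a fork and S is not conditioned on — no node blocks this path, so it is active.
Path 2: Y ← Q → W ← M ← S → A
  M is a chain here and M is conditioned on, so the path is blocked at M.
Path 3: Y ← W ← S → A
  W is a chain here and W is conditioned on, so the path is blocked at W.
Path 4: Y ← W ← M ← S → A
  W is a chain here and W is conditioned on, so the path is blocked at W.
Path 5: Y ← M ← S → A
  M is a chain here and M is conditioned on, so the path is blocked at M.
Path 6: Y ← M → W ← S → A
  M is a fork here and M is conditioned on, so the path is blocked at M.
Since the path Y ← Q → W ← S → A is active, Y and A are not d-separated given {M, W}.

No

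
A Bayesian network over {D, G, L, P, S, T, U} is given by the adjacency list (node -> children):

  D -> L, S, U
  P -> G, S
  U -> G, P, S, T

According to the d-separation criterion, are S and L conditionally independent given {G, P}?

There are 4 undirected paths between S and L; checking each against the conditioning set {G, P}:
Path 1: S ← D → L
  D is a fork and D is not conditioned on — no node blocks this path, so it is active.
Path 2: S ← U ← D → L
  U is a chain and U is not conditioned on; D is a fork and D is not conditioned on — no node blocks this path, so it is active.
Path 3: S ← P → G ← U ← D → L
  P is a fork here and P is conditioned on, so the path is blocked at P.
Path 4: S ← P ← U ← D → L
  P is a chain here and P is conditioned on, so the path is blocked at P.
At least one path is unblocked, so d-separation fails.

No — S and L are not d-separated given {G, P}.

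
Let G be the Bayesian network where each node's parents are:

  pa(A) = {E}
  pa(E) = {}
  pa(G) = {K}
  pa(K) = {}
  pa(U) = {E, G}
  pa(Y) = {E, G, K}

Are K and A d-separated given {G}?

There are 4 undirected paths between K and A; checking each against the conditioning set {G}:
Path 1: K → Y ← G → U ← E → A
  Y is a collider here and neither Y nor any of its descendants is conditioned on, so the collider stays closed — the path is blocked at Y.
Path 2: K → Y ← E → A
  Y is a collider here and neither Y nor any of its descendants is conditioned on, so the collider stays closed — the path is blocked at Y.
Path 3: K → G → Y ← E → A
  G is a chain here and G is conditioned on, so the path is blocked at G.
Path 4: K → G → U ← E → A
  G is a chain here and G is conditioned on, so the path is blocked at G.
Since every path is blocked, d-separation holds.

Yes — K and A are d-separated given {G}.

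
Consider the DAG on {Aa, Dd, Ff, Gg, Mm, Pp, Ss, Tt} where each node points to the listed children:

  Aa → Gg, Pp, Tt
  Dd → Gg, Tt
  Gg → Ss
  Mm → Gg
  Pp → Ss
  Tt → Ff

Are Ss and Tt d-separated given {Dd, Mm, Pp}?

There are 4 undirected paths between Ss and Tt; checking each against the conditioning set {Dd, Mm, Pp}:
Path 1: Ss ← Pp ← Aa → Tt
  Pp is a chain here and Pp is conditioned on, so the path is blocked at Pp.
Path 2: Ss ← Pp ← Aa → Gg ← Dd → Tt
  Pp is a chain here and Pp is conditioned on, so the path is blocked at Pp.
Path 3: Ss ← Gg ← Aa → Tt
  Gg is a chain and Gg is not conditioned on; Aa is a fork and Aa is not conditioned on — no node blocks this path, so it is active.
Path 4: Ss ← Gg ← Dd → Tt
  Dd is a fork here and Dd is conditioned on, so the path is blocked at Dd.
At least one path is unblocked, so d-separation fails.

No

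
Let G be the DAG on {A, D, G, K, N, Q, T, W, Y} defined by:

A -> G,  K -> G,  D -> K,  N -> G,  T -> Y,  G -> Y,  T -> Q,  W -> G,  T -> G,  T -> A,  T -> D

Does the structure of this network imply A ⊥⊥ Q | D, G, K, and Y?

No

4 paths connect A and Q; each must be blocked for d-separation to hold:
  1. A → G ← T → Q — G:collider[open]; T:fork[open] ⇒ active
  2. A → G ← K ← D ← T → Q — G:collider[open]; K:chain[blocks]; D:chain[blocks]; T:fork[open] ⇒ blocked
  3. A → G → Y ← T → Q — G:chain[blocks]; Y:collider[open]; T:fork[open] ⇒ blocked
  4. A ← T → Q — T:fork[open] ⇒ active
Because an active path exists, A and Q are not d-separated.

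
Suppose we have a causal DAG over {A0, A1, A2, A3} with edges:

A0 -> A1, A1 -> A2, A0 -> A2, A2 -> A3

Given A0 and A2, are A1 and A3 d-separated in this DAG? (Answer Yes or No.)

Yes

2 paths connect A1 and A3; each must be blocked for d-separation to hold:
  1. A1 ← A0 → A2 → A3 — A0:fork[blocks]; A2:chain[blocks] ⇒ blocked
  2. A1 → A2 → A3 — A2:chain[blocks] ⇒ blocked
Every path is blocked, so A1 and A3 are d-separated given {A0, A2}.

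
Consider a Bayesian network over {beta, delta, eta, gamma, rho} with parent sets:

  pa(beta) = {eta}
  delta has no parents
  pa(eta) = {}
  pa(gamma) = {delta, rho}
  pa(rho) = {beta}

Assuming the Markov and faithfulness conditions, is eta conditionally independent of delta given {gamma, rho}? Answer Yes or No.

Only one path connects eta and delta:
Path 1: eta → beta → rho → gamma ← delta
  rho is a chain here and rho is conditioned on, so the path is blocked at rho.
Every path is blocked, so eta and delta are d-separated given {gamma, rho}.

Yes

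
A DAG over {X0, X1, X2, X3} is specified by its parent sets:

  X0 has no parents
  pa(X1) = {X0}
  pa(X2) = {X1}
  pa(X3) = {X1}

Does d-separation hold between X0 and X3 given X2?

There is one path between X0 and X3:
Path 1: X0 → X1 → X3
  X1 is a chain and X1 is not conditioned on — no node blocks this path, so it is active.
At least one path is unblocked, so d-separation fails.

No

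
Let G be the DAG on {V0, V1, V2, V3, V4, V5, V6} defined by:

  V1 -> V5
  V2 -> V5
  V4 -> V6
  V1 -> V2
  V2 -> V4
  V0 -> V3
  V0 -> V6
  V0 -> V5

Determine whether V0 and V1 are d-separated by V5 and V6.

No

4 paths connect V0 and V1; each must be blocked for d-separation to hold:
Path 1: V0 → V6 ← V4 ← V2 ← V1
  V6 is a collider and V6 is conditioned on, which opens it; V4 is a chain and V4 is not conditioned on; V2 is a chain and V2 is not conditioned on — no node blocks this path, so it is active.
Path 2: V0 → V6 ← V4 ← V2 → V5 ← V1
  V6 is a collider and V6 is conditioned on, which opens it; V4 is a chain and V4 is not conditioned on; V2 is a fork and V2 is not conditioned on; V5 is a collider and V5 is conditioned on, which opens it — no node blocks this path, so it is active.
Path 3: V0 → V5 ← V2 ← V1
  V5 is a collider and V5 is conditioned on, which opens it; V2 is a chain and V2 is not conditioned on — no node blocks this path, so it is active.
Path 4: V0 → V5 ← V1
  V5 is a collider and V5 is conditioned on, which opens it — no node blocks this path, so it is active.
Since the path V0 → V6 ← V4 ← V2 ← V1 is active, V0 and V1 are not d-separated given {V5, V6}.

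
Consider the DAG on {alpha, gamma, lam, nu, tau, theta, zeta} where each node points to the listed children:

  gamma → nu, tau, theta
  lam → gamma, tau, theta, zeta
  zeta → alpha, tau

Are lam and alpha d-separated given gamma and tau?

4 paths connect lam and alpha; each must be blocked for d-separation to hold:
Path 1: lam → gamma → tau ← zeta → alpha
  gamma is a chain here and gamma is conditioned on, so the path is blocked at gamma.
Path 2: lam → theta ← gamma → tau ← zeta → alpha
  theta is a collider here and neither theta nor any of its descendants is conditioned on, so the collider stays closed — the path is blocked at theta.
Path 3: lam → zeta → alpha
  zeta is a chain and zeta is not conditioned on — no node blocks this path, so it is active.
Path 4: lam → tau ← zeta → alpha
  tau is a collider and tau is conditioned on, which opens it; zeta is a fork and zeta is not conditioned on — no node blocks this path, so it is active.
Because an active path exists, lam and alpha are not d-separated.

No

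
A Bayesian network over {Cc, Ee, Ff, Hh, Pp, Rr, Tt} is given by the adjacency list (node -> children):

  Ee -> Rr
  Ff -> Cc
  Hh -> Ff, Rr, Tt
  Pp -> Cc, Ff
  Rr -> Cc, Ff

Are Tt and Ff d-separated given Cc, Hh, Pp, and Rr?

Yes

We examine all 4 paths between Tt and Ff:
  1. Tt ← Hh → Ff — Hh:fork[blocks] ⇒ blocked
  2. Tt ← Hh → Rr → Ff — Hh:fork[blocks]; Rr:chain[blocks] ⇒ blocked
  3. Tt ← Hh → Rr → Cc ← Ff — Hh:fork[blocks]; Rr:chain[blocks]; Cc:collider[open] ⇒ blocked
  4. Tt ← Hh → Rr → Cc ← Pp → Ff — Hh:fork[blocks]; Rr:chain[blocks]; Cc:collider[open]; Pp:fork[blocks] ⇒ blocked
All paths are blocked; Tt ⊥ Ff | {Cc, Hh, Pp, Rr} holds.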